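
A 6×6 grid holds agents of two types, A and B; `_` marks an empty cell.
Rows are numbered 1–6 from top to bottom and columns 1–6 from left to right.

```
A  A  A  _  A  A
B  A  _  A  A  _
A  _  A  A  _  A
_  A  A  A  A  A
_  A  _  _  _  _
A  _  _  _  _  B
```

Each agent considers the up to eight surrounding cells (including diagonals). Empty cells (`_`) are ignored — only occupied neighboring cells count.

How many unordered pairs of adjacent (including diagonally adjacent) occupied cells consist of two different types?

Scan each occupied cell's neighbors to the right and below (and the two forward diagonals) so each pair is counted once.
From row 1: 2 unlike of 12 pairs (running 2/12).
From row 2: 2 unlike of 9 pairs (running 4/21).
From row 3: 0 unlike of 10 pairs (running 4/31).
From row 4: 0 unlike of 6 pairs (running 4/37).
From row 5: 0 unlike of 1 pairs (running 4/38).
Total adjacent occupied pairs: 38; unlike-type pairs: 4.

4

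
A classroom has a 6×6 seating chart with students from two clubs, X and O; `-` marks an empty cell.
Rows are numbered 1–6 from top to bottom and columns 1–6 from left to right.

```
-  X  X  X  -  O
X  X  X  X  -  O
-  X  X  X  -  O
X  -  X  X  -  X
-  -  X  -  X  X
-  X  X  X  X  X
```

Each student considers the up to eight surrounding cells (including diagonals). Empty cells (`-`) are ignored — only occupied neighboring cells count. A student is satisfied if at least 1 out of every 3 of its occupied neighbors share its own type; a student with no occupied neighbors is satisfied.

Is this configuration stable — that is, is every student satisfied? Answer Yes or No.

Yes

(1,2)X 4/4 satisfied
(1,3)X 5/5 satisfied
(1,4)X 3/3 satisfied
(1,6)O 1/1 satisfied
(2,1)X 3/3 satisfied
(2,2)X 6/6 satisfied
(2,3)X 8/8 satisfied
(2,4)X 5/5 satisfied
(2,6)O 2/2 satisfied
(3,2)X 6/6 satisfied
(3,3)X 7/7 satisfied
(3,4)X 5/5 satisfied
(3,6)O 1/2 satisfied
(4,1)X 1/1 satisfied
(4,3)X 5/5 satisfied
(4,4)X 5/5 satisfied
(4,6)X 2/3 satisfied
(5,3)X 5/5 satisfied
(5,5)X 6/6 satisfied
(5,6)X 4/4 satisfied
(6,2)X 2/2 satisfied
(6,3)X 3/3 satisfied
(6,4)X 4/4 satisfied
(6,5)X 4/4 satisfied
(6,6)X 3/3 satisfied
All meet the threshold, so the configuration is stable.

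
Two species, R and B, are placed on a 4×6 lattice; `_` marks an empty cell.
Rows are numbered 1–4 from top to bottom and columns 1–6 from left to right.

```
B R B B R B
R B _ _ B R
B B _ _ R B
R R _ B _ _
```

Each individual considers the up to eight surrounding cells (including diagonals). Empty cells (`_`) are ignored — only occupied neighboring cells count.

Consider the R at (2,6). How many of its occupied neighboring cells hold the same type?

2

Occupied neighbors of (2,6): (1,5)=R, (1,6)=B, (2,5)=B, (3,5)=R, (3,6)=B.
Same type (R): 2 of 5.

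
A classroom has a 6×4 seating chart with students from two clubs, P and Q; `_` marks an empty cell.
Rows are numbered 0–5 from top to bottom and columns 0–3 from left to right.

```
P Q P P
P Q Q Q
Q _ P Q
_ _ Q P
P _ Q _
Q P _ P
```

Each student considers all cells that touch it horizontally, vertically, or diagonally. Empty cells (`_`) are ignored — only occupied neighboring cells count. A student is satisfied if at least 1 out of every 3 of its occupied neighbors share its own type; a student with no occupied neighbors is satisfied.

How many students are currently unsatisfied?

(0,0)P 1/3 satisfied
(0,1)Q 2/5 satisfied
(0,2)P 1/5 not
(0,3)P 1/3 satisfied
(1,0)P 1/4 not
(1,1)Q 3/7 satisfied
(1,2)Q 4/7 satisfied
(1,3)Q 2/5 satisfied
(2,0)Q 1/2 satisfied
(2,2)P 1/6 not
(2,3)Q 3/5 satisfied
(3,2)Q 2/4 satisfied
(3,3)P 1/4 not
(4,0)P 1/2 satisfied
(4,2)Q 1/4 not
(5,0)Q 0/2 not
(5,1)P 1/3 satisfied
(5,3)P 0/1 not
Unsatisfied: (0,2), (1,0), (2,2), (3,3), (4,2), (5,0), (5,3) — 7 in total.

7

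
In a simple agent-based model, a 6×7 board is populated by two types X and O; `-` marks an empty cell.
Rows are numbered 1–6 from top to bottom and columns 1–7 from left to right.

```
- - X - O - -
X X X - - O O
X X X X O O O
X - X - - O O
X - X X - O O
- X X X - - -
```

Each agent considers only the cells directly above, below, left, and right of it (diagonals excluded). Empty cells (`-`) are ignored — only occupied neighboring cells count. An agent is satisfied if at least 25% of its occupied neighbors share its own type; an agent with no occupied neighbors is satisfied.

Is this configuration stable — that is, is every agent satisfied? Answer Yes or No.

Yes

Row 1: (1,3)X 1/1 ✓ · (1,5)O 0/0 ✓
Row 2: (2,1)X 2/2 ✓ · (2,2)X 3/3 ✓ · (2,3)X 3/3 ✓ · (2,6)O 2/2 ✓ · (2,7)O 2/2 ✓
Row 3: (3,1)X 3/3 ✓ · (3,2)X 3/3 ✓ · (3,3)X 4/4 ✓ · (3,4)X 1/2 ✓ · (3,5)O 1/2 ✓ · (3,6)O 4/4 ✓ · (3,7)O 3/3 ✓
Row 4: (4,1)X 2/2 ✓ · (4,3)X 2/2 ✓ · (4,6)O 3/3 ✓ · (4,7)O 3/3 ✓
Row 5: (5,1)X 1/1 ✓ · (5,3)X 3/3 ✓ · (5,4)X 2/2 ✓ · (5,6)O 2/2 ✓ · (5,7)O 2/2 ✓
Row 6: (6,2)X 1/1 ✓ · (6,3)X 3/3 ✓ · (6,4)X 2/2 ✓
All meet the threshold, so the configuration is stable.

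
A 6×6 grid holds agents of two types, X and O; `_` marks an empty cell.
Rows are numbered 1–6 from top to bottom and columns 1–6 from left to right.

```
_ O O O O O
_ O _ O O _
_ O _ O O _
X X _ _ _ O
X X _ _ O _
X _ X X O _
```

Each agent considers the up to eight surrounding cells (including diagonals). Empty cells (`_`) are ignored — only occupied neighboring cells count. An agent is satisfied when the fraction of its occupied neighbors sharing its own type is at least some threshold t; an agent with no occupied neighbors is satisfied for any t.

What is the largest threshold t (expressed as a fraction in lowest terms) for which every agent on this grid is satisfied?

(1,2)O 2/2
(1,3)O 4/4
(1,4)O 4/4
(1,5)O 4/4
(1,6)O 2/2
(2,2)O 3/3
(2,4)O 6/6
(2,5)O 6/6
(3,2)O 1/3
(3,4)O 3/3
(3,5)O 4/4
(4,1)X 3/4
(4,2)X 3/4
(4,6)O 2/2
(5,1)X 4/4
(5,2)X 5/5
(5,5)O 2/3
(6,1)X 2/2
(6,3)X 2/2
(6,4)X 1/3
(6,5)O 1/2
The smallest same-type fraction is 1/3 at (3,2), which reduces to 1/3. Any threshold above that leaves this agent unsatisfied.

1/3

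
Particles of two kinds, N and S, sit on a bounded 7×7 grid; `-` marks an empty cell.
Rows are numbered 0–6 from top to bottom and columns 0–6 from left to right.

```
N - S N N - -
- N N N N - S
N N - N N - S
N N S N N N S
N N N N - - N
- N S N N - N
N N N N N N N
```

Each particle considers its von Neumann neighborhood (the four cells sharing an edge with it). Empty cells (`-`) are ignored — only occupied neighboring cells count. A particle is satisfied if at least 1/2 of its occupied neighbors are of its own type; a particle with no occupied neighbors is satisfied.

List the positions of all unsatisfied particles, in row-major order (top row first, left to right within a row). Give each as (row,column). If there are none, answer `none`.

(0,2), (3,2), (3,6), (5,2)

Row 0: (0,0)N 0/0 satisfied · (0,2)S 0/2 not · (0,3)N 2/3 satisfied · (0,4)N 2/2 satisfied
Row 1: (1,1)N 2/2 satisfied · (1,2)N 2/3 satisfied · (1,3)N 4/4 satisfied · (1,4)N 3/3 satisfied · (1,6)S 1/1 satisfied
Row 2: (2,0)N 2/2 satisfied · (2,1)N 3/3 satisfied · (2,3)N 3/3 satisfied · (2,4)N 3/3 satisfied · (2,6)S 2/2 satisfied
Row 3: (3,0)N 3/3 satisfied · (3,1)N 3/4 satisfied · (3,2)S 0/3 not · (3,3)N 3/4 satisfied · (3,4)N 3/3 satisfied · (3,5)N 1/2 satisfied · (3,6)S 1/3 not
Row 4: (4,0)N 2/2 satisfied · (4,1)N 4/4 satisfied · (4,2)N 2/4 satisfied · (4,3)N 3/3 satisfied · (4,6)N 1/2 satisfied
Row 5: (5,1)N 2/3 satisfied · (5,2)S 0/4 not · (5,3)N 3/4 satisfied · (5,4)N 2/2 satisfied · (5,6)N 2/2 satisfied
Row 6: (6,0)N 1/1 satisfied · (6,1)N 3/3 satisfied · (6,2)N 2/3 satisfied · (6,3)N 3/3 satisfied · (6,4)N 3/3 satisfied · (6,5)N 2/2 satisfied · (6,6)N 2/2 satisfied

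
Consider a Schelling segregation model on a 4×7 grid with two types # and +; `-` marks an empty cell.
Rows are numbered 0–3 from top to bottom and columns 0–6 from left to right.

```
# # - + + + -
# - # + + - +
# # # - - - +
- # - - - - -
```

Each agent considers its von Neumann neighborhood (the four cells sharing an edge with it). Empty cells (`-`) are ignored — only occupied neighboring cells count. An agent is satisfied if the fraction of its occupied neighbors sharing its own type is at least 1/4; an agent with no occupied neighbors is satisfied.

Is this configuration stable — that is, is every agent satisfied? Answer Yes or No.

(0,0)# 2/2 ok
(0,1)# 1/1 ok
(0,3)+ 2/2 ok
(0,4)+ 3/3 ok
(0,5)+ 1/1 ok
(1,0)# 2/2 ok
(1,2)# 1/2 ok
(1,3)+ 2/3 ok
(1,4)+ 2/2 ok
(1,6)+ 1/1 ok
(2,0)# 2/2 ok
(2,1)# 3/3 ok
(2,2)# 2/2 ok
(2,6)+ 1/1 ok
(3,1)# 1/1 ok
All meet the threshold, so the configuration is stable.

Yes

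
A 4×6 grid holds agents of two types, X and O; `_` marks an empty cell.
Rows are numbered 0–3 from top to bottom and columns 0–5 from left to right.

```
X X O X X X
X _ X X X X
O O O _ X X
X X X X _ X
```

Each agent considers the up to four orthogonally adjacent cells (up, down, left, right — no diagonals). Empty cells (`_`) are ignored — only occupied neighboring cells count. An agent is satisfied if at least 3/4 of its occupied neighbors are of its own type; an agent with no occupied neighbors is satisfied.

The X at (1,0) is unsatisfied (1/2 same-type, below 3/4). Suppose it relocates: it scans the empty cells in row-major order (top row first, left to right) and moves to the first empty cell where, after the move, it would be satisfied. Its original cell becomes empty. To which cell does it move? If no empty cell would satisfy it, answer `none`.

Vacating (1,0). Empty cells in order:
  (1,1): 2/3 same-type → still unsatisfied.
  (2,3): 3/4 same-type → satisfied — stop here.

(2,3)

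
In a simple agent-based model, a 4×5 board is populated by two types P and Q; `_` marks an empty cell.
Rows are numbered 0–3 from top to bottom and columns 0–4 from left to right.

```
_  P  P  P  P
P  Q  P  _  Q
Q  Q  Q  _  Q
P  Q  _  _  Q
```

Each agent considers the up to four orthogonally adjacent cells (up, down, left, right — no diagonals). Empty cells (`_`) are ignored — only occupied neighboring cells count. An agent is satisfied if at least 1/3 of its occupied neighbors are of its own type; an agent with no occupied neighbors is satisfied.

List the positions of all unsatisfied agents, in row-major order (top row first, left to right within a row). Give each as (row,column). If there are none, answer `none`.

(0,1)P 1/2 ✓
(0,2)P 3/3 ✓
(0,3)P 2/2 ✓
(0,4)P 1/2 ✓
(1,0)P 0/2 ✗
(1,1)Q 1/4 ✗
(1,2)P 1/3 ✓
(1,4)Q 1/2 ✓
(2,0)Q 1/3 ✓
(2,1)Q 4/4 ✓
(2,2)Q 1/2 ✓
(2,4)Q 2/2 ✓
(3,0)P 0/2 ✗
(3,1)Q 1/2 ✓
(3,4)Q 1/1 ✓

(1,0), (1,1), (3,0)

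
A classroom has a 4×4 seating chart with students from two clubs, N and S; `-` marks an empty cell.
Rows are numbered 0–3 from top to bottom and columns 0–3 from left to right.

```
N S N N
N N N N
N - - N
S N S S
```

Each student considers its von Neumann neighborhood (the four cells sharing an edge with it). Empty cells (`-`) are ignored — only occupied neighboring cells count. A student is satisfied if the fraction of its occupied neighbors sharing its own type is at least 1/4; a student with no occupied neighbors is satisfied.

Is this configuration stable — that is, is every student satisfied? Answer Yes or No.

Row 0: (0,0)N 1/2 satisfied · (0,1)S 0/3 not · (0,2)N 2/3 satisfied · (0,3)N 2/2 satisfied
Row 1: (1,0)N 3/3 satisfied · (1,1)N 2/3 satisfied · (1,2)N 3/3 satisfied · (1,3)N 3/3 satisfied
Row 2: (2,0)N 1/2 satisfied · (2,3)N 1/2 satisfied
Row 3: (3,0)S 0/2 not · (3,1)N 0/2 not · (3,2)S 1/2 satisfied · (3,3)S 1/2 satisfied
For instance (0,1) has only 0/3 same-type neighbors, below 1/4.

No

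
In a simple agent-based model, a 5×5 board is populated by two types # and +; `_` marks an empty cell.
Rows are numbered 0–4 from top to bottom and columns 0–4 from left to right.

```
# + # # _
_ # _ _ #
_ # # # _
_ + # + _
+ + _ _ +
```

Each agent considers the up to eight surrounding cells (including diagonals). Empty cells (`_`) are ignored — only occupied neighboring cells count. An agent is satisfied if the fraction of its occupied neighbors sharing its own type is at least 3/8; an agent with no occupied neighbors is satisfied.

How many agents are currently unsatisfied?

(0,0)# 1/2 satisfied
(0,1)+ 0/3 not
(0,2)# 2/3 satisfied
(0,3)# 2/2 satisfied
(1,1)# 4/5 satisfied
(1,4)# 2/2 satisfied
(2,1)# 3/4 satisfied
(2,2)# 4/6 satisfied
(2,3)# 3/4 satisfied
(3,1)+ 2/5 satisfied
(3,2)# 3/6 satisfied
(3,3)+ 1/4 not
(4,0)+ 2/2 satisfied
(4,1)+ 2/3 satisfied
(4,4)+ 1/1 satisfied
Unsatisfied: (0,1), (3,3) — 2 in total.

2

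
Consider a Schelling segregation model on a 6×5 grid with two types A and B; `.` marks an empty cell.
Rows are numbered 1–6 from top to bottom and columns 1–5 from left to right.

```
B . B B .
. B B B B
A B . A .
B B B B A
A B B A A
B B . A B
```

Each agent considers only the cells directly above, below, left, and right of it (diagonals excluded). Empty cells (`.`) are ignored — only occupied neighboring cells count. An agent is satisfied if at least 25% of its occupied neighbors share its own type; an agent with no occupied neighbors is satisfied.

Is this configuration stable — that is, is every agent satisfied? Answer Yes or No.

No

(1,1)B 0/0 ok
(1,3)B 2/2 ok
(1,4)B 2/2 ok
(2,2)B 2/2 ok
(2,3)B 3/3 ok
(2,4)B 3/4 ok
(2,5)B 1/1 ok
(3,1)A 0/2 unhappy
(3,2)B 2/3 ok
(3,4)A 0/2 unhappy
(4,1)B 1/3 ok
(4,2)B 4/4 ok
(4,3)B 3/3 ok
(4,4)B 1/4 ok
(4,5)A 1/2 ok
(5,1)A 0/3 unhappy
(5,2)B 3/4 ok
(5,3)B 2/3 ok
(5,4)A 2/4 ok
(5,5)A 2/3 ok
(6,1)B 1/2 ok
(6,2)B 2/2 ok
(6,4)A 1/2 ok
(6,5)B 0/2 unhappy
For instance (3,1) has only 0/2 same-type neighbors, below 1/4.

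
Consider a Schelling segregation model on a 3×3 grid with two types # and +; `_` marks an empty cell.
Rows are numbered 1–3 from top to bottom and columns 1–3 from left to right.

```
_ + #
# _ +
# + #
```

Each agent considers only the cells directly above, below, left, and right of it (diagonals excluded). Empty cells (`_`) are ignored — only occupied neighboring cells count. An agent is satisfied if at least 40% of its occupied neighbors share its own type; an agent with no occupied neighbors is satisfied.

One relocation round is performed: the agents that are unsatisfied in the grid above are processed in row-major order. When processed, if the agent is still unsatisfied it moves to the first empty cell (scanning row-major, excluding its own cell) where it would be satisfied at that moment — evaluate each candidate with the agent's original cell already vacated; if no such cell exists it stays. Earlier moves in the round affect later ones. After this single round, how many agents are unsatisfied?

Initially unsatisfied (in order): (1,2), (1,3), (2,3), (3,2), (3,3).
  (1,2) → (2,2).
  (1,3) → (1,1).
  (2,3): now satisfied by earlier moves; stays.
  (3,2) → (1,2).
  (3,3) → (3,2).
Resulting grid:
# + _
# + +
# # _
All satisfied now.

0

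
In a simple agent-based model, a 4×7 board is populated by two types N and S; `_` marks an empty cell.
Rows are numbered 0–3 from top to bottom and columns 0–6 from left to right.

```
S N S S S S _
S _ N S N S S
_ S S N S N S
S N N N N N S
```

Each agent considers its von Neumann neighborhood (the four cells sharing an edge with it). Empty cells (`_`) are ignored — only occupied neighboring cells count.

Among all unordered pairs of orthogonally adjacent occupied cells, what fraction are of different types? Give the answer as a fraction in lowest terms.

Scan each occupied cell's neighbors to the right and below so each pair is counted once.
From row 0: 4 unlike of 10 pairs (running 4/10).
From row 1: 7 unlike of 9 pairs (running 11/19).
From row 2: 7 unlike of 11 pairs (running 18/30).
From row 3: 2 unlike of 6 pairs (running 20/36).
Total adjacent occupied pairs: 36; unlike-type pairs: 20.
20/36 reduces to 5/9.

5/9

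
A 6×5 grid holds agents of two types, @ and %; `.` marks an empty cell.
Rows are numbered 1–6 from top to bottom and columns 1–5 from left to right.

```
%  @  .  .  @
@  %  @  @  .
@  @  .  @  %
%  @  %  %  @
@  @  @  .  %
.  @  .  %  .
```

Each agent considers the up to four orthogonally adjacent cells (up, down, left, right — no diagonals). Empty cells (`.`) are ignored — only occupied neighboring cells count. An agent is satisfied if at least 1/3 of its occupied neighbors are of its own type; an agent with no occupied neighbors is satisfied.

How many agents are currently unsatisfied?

7

(1,1)% 0/2 not
(1,2)@ 0/2 not
(1,5)@ 0/0 satisfied
(2,1)@ 1/3 satisfied
(2,2)% 0/4 not
(2,3)@ 1/2 satisfied
(2,4)@ 2/2 satisfied
(3,1)@ 2/3 satisfied
(3,2)@ 2/3 satisfied
(3,4)@ 1/3 satisfied
(3,5)% 0/2 not
(4,1)% 0/3 not
(4,2)@ 2/4 satisfied
(4,3)% 1/3 satisfied
(4,4)% 1/3 satisfied
(4,5)@ 0/3 not
(5,1)@ 1/2 satisfied
(5,2)@ 4/4 satisfied
(5,3)@ 1/2 satisfied
(5,5)% 0/1 not
(6,2)@ 1/1 satisfied
(6,4)% 0/0 satisfied
Unsatisfied: (1,1), (1,2), (2,2), (3,5), (4,1), (4,5), (5,5) — 7 in total.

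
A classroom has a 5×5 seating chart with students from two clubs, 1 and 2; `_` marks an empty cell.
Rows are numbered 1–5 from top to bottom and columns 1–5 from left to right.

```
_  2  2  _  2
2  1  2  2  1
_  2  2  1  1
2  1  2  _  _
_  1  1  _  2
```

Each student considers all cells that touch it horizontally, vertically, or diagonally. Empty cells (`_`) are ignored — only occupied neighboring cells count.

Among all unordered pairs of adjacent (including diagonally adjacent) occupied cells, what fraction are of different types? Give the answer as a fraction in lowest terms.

20/41

Scan each occupied cell's neighbors to the right and below (and the two forward diagonals) so each pair is counted once.
From row 1: 3 unlike of 9 pairs (running 3/9).
From row 2: 8 unlike of 15 pairs (running 11/24).
From row 3: 4 unlike of 9 pairs (running 15/33).
From row 4: 5 unlike of 7 pairs (running 20/40).
From row 5: 0 unlike of 1 pairs (running 20/41).
Total adjacent occupied pairs: 41; unlike-type pairs: 20.
20/41 is already in lowest terms.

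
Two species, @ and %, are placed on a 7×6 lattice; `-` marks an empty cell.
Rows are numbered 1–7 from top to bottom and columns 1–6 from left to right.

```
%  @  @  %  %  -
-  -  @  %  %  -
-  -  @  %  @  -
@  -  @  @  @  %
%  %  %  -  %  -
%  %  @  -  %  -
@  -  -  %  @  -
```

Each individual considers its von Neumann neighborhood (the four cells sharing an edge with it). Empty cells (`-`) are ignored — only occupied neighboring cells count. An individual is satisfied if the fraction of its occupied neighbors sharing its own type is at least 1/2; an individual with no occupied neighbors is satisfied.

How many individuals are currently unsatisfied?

10

Row 1: (1,1)% 0/1 not · (1,2)@ 1/2 satisfied · (1,3)@ 2/3 satisfied · (1,4)% 2/3 satisfied · (1,5)% 2/2 satisfied
Row 2: (2,3)@ 2/3 satisfied · (2,4)% 3/4 satisfied · (2,5)% 2/3 satisfied
Row 3: (3,3)@ 2/3 satisfied · (3,4)% 1/4 not · (3,5)@ 1/3 not
Row 4: (4,1)@ 0/1 not · (4,3)@ 2/3 satisfied · (4,4)@ 2/3 satisfied · (4,5)@ 2/4 satisfied · (4,6)% 0/1 not
Row 5: (5,1)% 2/3 satisfied · (5,2)% 3/3 satisfied · (5,3)% 1/3 not · (5,5)% 1/2 satisfied
Row 6: (6,1)% 2/3 satisfied · (6,2)% 2/3 satisfied · (6,3)@ 0/2 not · (6,5)% 1/2 satisfied
Row 7: (7,1)@ 0/1 not · (7,4)% 0/1 not · (7,5)@ 0/2 not
Unsatisfied: (1,1), (3,4), (3,5), (4,1), (4,6), (5,3), (6,3), (7,1), (7,4), (7,5) — 10 in total.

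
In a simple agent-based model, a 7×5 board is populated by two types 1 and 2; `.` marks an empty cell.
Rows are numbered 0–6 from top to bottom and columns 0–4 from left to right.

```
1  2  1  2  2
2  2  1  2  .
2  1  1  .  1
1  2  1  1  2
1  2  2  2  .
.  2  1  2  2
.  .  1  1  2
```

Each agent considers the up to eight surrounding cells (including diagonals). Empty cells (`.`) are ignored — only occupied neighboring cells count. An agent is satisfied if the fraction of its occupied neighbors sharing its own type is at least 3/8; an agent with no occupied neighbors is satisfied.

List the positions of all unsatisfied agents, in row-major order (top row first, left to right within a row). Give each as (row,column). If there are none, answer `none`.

(0,0), (0,2), (1,3), (2,4), (3,4), (4,0), (5,2)

(0,0)1 0/3 ✗
(0,1)2 2/5 ✓
(0,2)1 1/5 ✗
(0,3)2 2/4 ✓
(0,4)2 2/2 ✓
(1,0)2 3/5 ✓
(1,1)2 3/8 ✓
(1,2)1 3/7 ✓
(1,3)2 2/6 ✗
(2,0)2 3/5 ✓
(2,1)1 4/8 ✓
(2,2)1 4/7 ✓
(2,4)1 1/3 ✗
(3,0)1 2/5 ✓
(3,1)2 3/8 ✓
(3,2)1 3/7 ✓
(3,3)1 3/6 ✓
(3,4)2 1/3 ✗
(4,0)1 1/4 ✗
(4,1)2 3/7 ✓
(4,2)2 5/8 ✓
(4,3)2 4/7 ✓
(5,1)2 2/5 ✓
(5,2)1 2/7 ✗
(5,3)2 4/7 ✓
(5,4)2 3/4 ✓
(6,2)1 2/4 ✓
(6,3)1 2/5 ✓
(6,4)2 2/3 ✓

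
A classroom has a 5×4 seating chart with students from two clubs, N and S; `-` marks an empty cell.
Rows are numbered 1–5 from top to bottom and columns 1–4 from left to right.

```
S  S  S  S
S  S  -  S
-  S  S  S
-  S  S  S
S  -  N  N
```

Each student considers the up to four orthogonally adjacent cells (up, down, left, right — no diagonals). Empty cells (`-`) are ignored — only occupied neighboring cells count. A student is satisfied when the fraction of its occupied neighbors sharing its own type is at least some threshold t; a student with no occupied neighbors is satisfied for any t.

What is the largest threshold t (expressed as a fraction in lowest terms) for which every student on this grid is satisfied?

(1,1)S 2/2
(1,2)S 3/3
(1,3)S 2/2
(1,4)S 2/2
(2,1)S 2/2
(2,2)S 3/3
(2,4)S 2/2
(3,2)S 3/3
(3,3)S 3/3
(3,4)S 3/3
(4,2)S 2/2
(4,3)S 3/4
(4,4)S 2/3
(5,1)S — no occupied neighbors
(5,3)N 1/2
(5,4)N 1/2
The smallest same-type fraction is 1/2 at (5,3), which reduces to 1/2. Any threshold above that leaves this student unsatisfied.

1/2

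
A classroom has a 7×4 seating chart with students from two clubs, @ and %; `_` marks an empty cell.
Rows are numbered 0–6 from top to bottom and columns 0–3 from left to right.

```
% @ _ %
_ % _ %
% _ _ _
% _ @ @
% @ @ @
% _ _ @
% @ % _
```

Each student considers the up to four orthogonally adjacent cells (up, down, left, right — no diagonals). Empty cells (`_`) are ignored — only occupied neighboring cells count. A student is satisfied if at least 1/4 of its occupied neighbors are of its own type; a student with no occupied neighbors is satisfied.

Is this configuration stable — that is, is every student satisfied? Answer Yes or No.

(0,0)% 0/1 unhappy
(0,1)@ 0/2 unhappy
(0,3)% 1/1 ok
(1,1)% 0/1 unhappy
(1,3)% 1/1 ok
(2,0)% 1/1 ok
(3,0)% 2/2 ok
(3,2)@ 2/2 ok
(3,3)@ 2/2 ok
(4,0)% 2/3 ok
(4,1)@ 1/2 ok
(4,2)@ 3/3 ok
(4,3)@ 3/3 ok
(5,0)% 2/2 ok
(5,3)@ 1/1 ok
(6,0)% 1/2 ok
(6,1)@ 0/2 unhappy
(6,2)% 0/1 unhappy
For instance (0,0) has only 0/1 same-type neighbors, below 1/4.

No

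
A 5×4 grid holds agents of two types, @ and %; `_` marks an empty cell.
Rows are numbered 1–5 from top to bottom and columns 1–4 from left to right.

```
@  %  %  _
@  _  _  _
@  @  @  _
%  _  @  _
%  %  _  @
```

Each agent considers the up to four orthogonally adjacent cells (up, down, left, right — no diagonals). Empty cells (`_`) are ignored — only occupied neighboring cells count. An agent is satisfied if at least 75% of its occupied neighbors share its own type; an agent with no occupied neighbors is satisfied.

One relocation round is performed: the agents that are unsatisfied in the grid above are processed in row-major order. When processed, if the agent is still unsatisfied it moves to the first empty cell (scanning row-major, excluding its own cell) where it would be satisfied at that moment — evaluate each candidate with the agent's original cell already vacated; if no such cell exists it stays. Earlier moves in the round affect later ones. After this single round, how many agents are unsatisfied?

0

Initially unsatisfied (in order): (1,1), (1,2), (3,1), (4,1).
  (1,1) → (2,4).
  (1,2): now satisfied by earlier moves; stays.
  (3,1) → (3,4).
  (4,1): now satisfied by earlier moves; stays.
Resulting grid:
_ % % _
@ _ _ @
_ @ @ @
% _ @ _
% % _ @
All satisfied now.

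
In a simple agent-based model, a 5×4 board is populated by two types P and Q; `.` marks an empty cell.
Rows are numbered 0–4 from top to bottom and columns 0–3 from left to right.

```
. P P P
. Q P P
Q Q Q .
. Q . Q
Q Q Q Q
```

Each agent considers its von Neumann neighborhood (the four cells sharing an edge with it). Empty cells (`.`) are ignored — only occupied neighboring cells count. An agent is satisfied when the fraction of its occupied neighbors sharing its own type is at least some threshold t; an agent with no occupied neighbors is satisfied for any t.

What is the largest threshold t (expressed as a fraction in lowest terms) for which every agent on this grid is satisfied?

1/3

Row 0: (0,1)P 1/2 · (0,2)P 3/3 · (0,3)P 2/2
Row 1: (1,1)Q 1/3 · (1,2)P 2/4 · (1,3)P 2/2
Row 2: (2,0)Q 1/1 · (2,1)Q 4/4 · (2,2)Q 1/2
Row 3: (3,1)Q 2/2 · (3,3)Q 1/1
Row 4: (4,0)Q 1/1 · (4,1)Q 3/3 · (4,2)Q 2/2 · (4,3)Q 2/2
The smallest same-type fraction is 1/3 at (1,1), which reduces to 1/3. Any threshold above that leaves this agent unsatisfied.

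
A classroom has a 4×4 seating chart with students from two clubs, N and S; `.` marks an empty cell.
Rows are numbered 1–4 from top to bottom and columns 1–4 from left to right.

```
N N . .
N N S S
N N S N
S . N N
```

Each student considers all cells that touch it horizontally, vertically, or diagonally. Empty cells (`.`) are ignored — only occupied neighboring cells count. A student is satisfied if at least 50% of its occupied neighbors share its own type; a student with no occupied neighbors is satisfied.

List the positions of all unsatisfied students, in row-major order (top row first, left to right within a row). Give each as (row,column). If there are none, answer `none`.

(2,3), (3,3), (3,4), (4,1)

Row 1: (1,1)N 3/3 ok · (1,2)N 3/4 ok
Row 2: (2,1)N 5/5 ok · (2,2)N 5/7 ok · (2,3)S 2/6 unhappy · (2,4)S 2/3 ok
Row 3: (3,1)N 3/4 ok · (3,2)N 4/7 ok · (3,3)S 2/7 unhappy · (3,4)N 2/5 unhappy
Row 4: (4,1)S 0/2 unhappy · (4,3)N 3/4 ok · (4,4)N 2/3 ok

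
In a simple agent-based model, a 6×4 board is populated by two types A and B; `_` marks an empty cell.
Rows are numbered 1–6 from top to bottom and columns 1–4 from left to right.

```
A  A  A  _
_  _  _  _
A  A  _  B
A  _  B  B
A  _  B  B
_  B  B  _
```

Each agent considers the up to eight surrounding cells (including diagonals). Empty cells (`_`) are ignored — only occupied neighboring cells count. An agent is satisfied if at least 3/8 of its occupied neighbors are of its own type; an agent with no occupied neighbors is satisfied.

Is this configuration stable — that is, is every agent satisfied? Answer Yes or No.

Yes

(1,1)A 1/1 satisfied
(1,2)A 2/2 satisfied
(1,3)A 1/1 satisfied
(3,1)A 2/2 satisfied
(3,2)A 2/3 satisfied
(3,4)B 2/2 satisfied
(4,1)A 3/3 satisfied
(4,3)B 4/5 satisfied
(4,4)B 4/4 satisfied
(5,1)A 1/2 satisfied
(5,3)B 5/5 satisfied
(5,4)B 4/4 satisfied
(6,2)B 2/3 satisfied
(6,3)B 3/3 satisfied
All meet the threshold, so the configuration is stable.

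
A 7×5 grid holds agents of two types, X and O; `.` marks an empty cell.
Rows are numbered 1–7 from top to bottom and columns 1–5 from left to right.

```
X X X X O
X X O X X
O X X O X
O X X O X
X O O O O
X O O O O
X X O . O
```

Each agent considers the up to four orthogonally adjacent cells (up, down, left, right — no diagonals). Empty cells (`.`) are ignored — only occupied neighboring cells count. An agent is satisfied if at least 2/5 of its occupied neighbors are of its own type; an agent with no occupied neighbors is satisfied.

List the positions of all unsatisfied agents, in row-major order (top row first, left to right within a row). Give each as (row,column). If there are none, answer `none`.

(1,5), (2,3), (3,1), (3,4), (4,1), (4,5), (5,1), (7,2)

Row 1: (1,1)X 2/2 satisfied · (1,2)X 3/3 satisfied · (1,3)X 2/3 satisfied · (1,4)X 2/3 satisfied · (1,5)O 0/2 not
Row 2: (2,1)X 2/3 satisfied · (2,2)X 3/4 satisfied · (2,3)O 0/4 not · (2,4)X 2/4 satisfied · (2,5)X 2/3 satisfied
Row 3: (3,1)O 1/3 not · (3,2)X 3/4 satisfied · (3,3)X 2/4 satisfied · (3,4)O 1/4 not · (3,5)X 2/3 satisfied
Row 4: (4,1)O 1/3 not · (4,2)X 2/4 satisfied · (4,3)X 2/4 satisfied · (4,4)O 2/4 satisfied · (4,5)X 1/3 not
Row 5: (5,1)X 1/3 not · (5,2)O 2/4 satisfied · (5,3)O 3/4 satisfied · (5,4)O 4/4 satisfied · (5,5)O 2/3 satisfied
Row 6: (6,1)X 2/3 satisfied · (6,2)O 2/4 satisfied · (6,3)O 4/4 satisfied · (6,4)O 3/3 satisfied · (6,5)O 3/3 satisfied
Row 7: (7,1)X 2/2 satisfied · (7,2)X 1/3 not · (7,3)O 1/2 satisfied · (7,5)O 1/1 satisfied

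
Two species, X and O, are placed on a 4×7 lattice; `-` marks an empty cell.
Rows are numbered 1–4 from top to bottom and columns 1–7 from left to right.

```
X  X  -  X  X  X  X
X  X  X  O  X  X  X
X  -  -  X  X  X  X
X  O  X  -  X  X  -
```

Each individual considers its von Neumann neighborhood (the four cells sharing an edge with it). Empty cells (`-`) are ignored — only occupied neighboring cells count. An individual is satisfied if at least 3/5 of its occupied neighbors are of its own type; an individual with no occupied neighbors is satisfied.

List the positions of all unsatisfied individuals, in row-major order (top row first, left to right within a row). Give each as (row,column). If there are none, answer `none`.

(1,4), (2,3), (2,4), (3,4), (4,1), (4,2), (4,3)

(1,1)X 2/2 ok
(1,2)X 2/2 ok
(1,4)X 1/2 unhappy
(1,5)X 3/3 ok
(1,6)X 3/3 ok
(1,7)X 2/2 ok
(2,1)X 3/3 ok
(2,2)X 3/3 ok
(2,3)X 1/2 unhappy
(2,4)O 0/4 unhappy
(2,5)X 3/4 ok
(2,6)X 4/4 ok
(2,7)X 3/3 ok
(3,1)X 2/2 ok
(3,4)X 1/2 unhappy
(3,5)X 4/4 ok
(3,6)X 4/4 ok
(3,7)X 2/2 ok
(4,1)X 1/2 unhappy
(4,2)O 0/2 unhappy
(4,3)X 0/1 unhappy
(4,5)X 2/2 ok
(4,6)X 2/2 ok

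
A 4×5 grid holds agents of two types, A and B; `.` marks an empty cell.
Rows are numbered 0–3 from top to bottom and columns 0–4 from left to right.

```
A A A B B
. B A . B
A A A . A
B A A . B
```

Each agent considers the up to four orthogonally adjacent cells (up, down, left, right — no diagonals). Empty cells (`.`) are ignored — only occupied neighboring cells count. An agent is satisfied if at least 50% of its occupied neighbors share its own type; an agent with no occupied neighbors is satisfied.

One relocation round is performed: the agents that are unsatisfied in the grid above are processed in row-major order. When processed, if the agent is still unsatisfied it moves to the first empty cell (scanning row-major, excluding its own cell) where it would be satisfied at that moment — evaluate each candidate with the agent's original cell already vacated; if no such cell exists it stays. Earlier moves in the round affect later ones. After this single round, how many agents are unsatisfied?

0

Initially unsatisfied (in order): (1,1), (2,4), (3,0), (3,4).
  (1,1) → (1,3).
  (2,4) → (1,0).
  (3,0) → (2,3).
  (3,4): now satisfied by earlier moves; stays.
Resulting grid:
A A A B B
A . A B B
A A A B .
. A A . B
All satisfied now.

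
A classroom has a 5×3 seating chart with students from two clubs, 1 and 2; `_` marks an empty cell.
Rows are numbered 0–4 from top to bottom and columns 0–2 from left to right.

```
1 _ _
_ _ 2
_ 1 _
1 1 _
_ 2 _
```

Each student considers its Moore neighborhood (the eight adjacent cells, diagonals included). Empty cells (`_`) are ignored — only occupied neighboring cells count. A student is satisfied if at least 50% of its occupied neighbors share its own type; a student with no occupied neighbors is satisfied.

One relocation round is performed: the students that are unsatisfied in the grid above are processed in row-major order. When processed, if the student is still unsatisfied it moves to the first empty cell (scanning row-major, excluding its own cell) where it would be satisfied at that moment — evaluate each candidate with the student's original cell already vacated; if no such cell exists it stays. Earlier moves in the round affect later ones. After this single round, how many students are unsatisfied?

1

Initially unsatisfied (in order): (1,2), (4,1).
  (1,2) → (0,2).
  (4,1) → (0,1).
Resulting grid:
1 2 2
_ _ _
_ 1 _
1 1 _
_ _ _
Unsatisfied now: (0,0).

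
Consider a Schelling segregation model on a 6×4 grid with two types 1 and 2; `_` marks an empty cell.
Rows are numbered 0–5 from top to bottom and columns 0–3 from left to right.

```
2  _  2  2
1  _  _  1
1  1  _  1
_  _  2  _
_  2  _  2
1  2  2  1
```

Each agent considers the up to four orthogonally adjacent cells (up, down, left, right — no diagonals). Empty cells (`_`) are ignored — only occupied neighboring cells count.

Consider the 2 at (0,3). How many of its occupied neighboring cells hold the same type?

Occupied neighbors of (0,3): (1,3)=1, (0,2)=2.
Same type (2): 1 of 2.

1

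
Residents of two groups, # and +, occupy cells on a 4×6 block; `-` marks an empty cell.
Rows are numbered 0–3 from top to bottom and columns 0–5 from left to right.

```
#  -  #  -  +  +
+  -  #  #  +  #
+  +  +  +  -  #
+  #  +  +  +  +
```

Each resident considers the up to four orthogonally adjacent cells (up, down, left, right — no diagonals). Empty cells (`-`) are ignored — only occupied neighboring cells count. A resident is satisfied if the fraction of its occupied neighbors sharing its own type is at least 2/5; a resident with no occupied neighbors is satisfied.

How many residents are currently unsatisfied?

(0,0)# 0/1 ✗
(0,2)# 1/1 ✓
(0,4)+ 2/2 ✓
(0,5)+ 1/2 ✓
(1,0)+ 1/2 ✓
(1,2)# 2/3 ✓
(1,3)# 1/3 ✗
(1,4)+ 1/3 ✗
(1,5)# 1/3 ✗
(2,0)+ 3/3 ✓
(2,1)+ 2/3 ✓
(2,2)+ 3/4 ✓
(2,3)+ 2/3 ✓
(2,5)# 1/2 ✓
(3,0)+ 1/2 ✓
(3,1)# 0/3 ✗
(3,2)+ 2/3 ✓
(3,3)+ 3/3 ✓
(3,4)+ 2/2 ✓
(3,5)+ 1/2 ✓
Unsatisfied: (0,0), (1,3), (1,4), (1,5), (3,1) — 5 in total.

5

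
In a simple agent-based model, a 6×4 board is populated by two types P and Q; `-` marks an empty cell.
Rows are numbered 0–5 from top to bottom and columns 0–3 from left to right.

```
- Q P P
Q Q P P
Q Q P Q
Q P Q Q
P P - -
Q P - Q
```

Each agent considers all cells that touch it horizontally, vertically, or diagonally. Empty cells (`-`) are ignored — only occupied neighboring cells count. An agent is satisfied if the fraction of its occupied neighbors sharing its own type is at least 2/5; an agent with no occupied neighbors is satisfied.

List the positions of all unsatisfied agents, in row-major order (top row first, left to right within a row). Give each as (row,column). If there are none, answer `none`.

(0,1)Q 2/4 ok
(0,2)P 3/5 ok
(0,3)P 3/3 ok
(1,0)Q 4/4 ok
(1,1)Q 4/7 ok
(1,2)P 4/8 ok
(1,3)P 4/5 ok
(2,0)Q 4/5 ok
(2,1)Q 5/8 ok
(2,2)P 3/8 unhappy
(2,3)Q 2/5 ok
(3,0)Q 2/5 ok
(3,1)P 3/7 ok
(3,2)Q 3/6 ok
(3,3)Q 2/3 ok
(4,0)P 3/5 ok
(4,1)P 3/6 ok
(5,0)Q 0/3 unhappy
(5,1)P 2/3 ok
(5,3)Q 0/0 ok

(2,2), (5,0)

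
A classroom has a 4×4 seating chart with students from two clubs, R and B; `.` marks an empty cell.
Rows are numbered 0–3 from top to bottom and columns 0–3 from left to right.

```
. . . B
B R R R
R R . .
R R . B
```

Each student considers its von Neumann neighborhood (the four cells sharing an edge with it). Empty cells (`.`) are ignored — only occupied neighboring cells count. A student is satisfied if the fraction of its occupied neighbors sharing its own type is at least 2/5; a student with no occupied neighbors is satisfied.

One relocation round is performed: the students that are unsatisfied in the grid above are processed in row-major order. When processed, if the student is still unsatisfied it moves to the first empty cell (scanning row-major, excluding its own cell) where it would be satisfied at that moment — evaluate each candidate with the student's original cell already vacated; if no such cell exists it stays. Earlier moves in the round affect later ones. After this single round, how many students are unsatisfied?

Initially unsatisfied (in order): (0,3), (1,0).
  (0,3) → (0,0).
  (1,0) → (0,1).
Resulting grid:
B B . .
. R R R
R R . .
R R . B
All satisfied now.

0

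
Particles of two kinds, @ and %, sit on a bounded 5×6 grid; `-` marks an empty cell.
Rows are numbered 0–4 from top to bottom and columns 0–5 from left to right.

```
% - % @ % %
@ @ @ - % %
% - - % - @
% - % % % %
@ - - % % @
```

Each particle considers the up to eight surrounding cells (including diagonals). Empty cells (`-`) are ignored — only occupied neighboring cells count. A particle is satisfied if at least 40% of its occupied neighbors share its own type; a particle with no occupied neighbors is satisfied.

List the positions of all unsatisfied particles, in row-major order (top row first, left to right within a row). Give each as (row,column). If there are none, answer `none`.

(0,0)% 0/2 ✗
(0,2)% 0/3 ✗
(0,3)@ 1/4 ✗
(0,4)% 3/4 ✓
(0,5)% 3/3 ✓
(1,0)@ 1/3 ✗
(1,1)@ 2/5 ✓
(1,2)@ 2/4 ✓
(1,4)% 4/6 ✓
(1,5)% 3/4 ✓
(2,0)% 1/3 ✗
(2,3)% 4/5 ✓
(2,5)@ 0/4 ✗
(3,0)% 1/2 ✓
(3,2)% 3/3 ✓
(3,3)% 5/5 ✓
(3,4)% 5/7 ✓
(3,5)% 2/4 ✓
(4,0)@ 0/1 ✗
(4,3)% 4/4 ✓
(4,4)% 4/5 ✓
(4,5)@ 0/3 ✗

(0,0), (0,2), (0,3), (1,0), (2,0), (2,5), (4,0), (4,5)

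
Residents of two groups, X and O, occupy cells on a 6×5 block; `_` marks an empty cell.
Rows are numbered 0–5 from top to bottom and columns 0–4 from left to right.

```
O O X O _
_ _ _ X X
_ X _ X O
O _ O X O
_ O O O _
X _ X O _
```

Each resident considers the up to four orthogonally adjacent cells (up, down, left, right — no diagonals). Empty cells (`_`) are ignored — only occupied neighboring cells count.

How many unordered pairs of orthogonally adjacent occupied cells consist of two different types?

10

Scan each occupied cell's neighbors to the right and below so each pair is counted once.
Row 0: O(0,0)–O(0,1)= O(0,1)–X(0,2)≠ X(0,2)–O(0,3)≠ O(0,3)–X(1,3)≠  → 3/4 unlike.
Row 1: X(1,3)–X(1,4)= X(1,3)–X(2,3)= X(1,4)–O(2,4)≠  → 1/3 unlike.
Row 2: X(2,3)–O(2,4)≠ X(2,3)–X(3,3)= O(2,4)–O(3,4)=  → 1/3 unlike.
Row 3: O(3,2)–X(3,3)≠ O(3,2)–O(4,2)= X(3,3)–O(3,4)≠ X(3,3)–O(4,3)≠  → 3/4 unlike.
Row 4: O(4,1)–O(4,2)= O(4,2)–O(4,3)= O(4,2)–X(5,2)≠ O(4,3)–O(5,3)=  → 1/4 unlike.
Row 5: X(5,2)–O(5,3)≠  → 1/1 unlike.
Total adjacent occupied pairs: 19; unlike-type pairs: 10.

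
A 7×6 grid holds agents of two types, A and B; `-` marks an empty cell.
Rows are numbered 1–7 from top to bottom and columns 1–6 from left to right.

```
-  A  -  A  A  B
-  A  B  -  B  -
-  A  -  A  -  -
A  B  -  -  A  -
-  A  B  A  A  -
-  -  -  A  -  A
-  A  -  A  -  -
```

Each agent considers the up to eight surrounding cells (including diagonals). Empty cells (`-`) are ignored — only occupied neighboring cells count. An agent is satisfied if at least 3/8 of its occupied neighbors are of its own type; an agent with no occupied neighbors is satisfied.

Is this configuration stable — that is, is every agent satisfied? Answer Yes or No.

(1,2)A 1/2 ok
(1,4)A 1/3 unhappy
(1,5)A 1/3 unhappy
(1,6)B 1/2 ok
(2,2)A 2/3 ok
(2,3)B 0/5 unhappy
(2,5)B 1/4 unhappy
(3,2)A 2/4 ok
(3,4)A 1/3 unhappy
(4,1)A 2/3 ok
(4,2)B 1/4 unhappy
(4,5)A 3/3 ok
(5,2)A 1/3 unhappy
(5,3)B 1/4 unhappy
(5,4)A 3/4 ok
(5,5)A 4/4 ok
(6,4)A 3/4 ok
(6,6)A 1/1 ok
(7,2)A 0/0 ok
(7,4)A 1/1 ok
For instance (1,4) has only 1/3 same-type neighbors, below 3/8.

No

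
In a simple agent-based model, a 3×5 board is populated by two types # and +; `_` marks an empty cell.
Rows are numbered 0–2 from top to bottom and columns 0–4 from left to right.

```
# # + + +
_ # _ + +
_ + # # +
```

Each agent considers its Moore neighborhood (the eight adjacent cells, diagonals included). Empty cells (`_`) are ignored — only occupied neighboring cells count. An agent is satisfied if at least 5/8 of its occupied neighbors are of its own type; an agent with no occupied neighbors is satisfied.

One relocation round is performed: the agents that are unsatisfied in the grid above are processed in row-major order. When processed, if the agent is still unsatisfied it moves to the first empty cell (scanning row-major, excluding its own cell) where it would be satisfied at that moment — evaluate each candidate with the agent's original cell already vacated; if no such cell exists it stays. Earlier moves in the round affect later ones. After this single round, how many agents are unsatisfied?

3

Initially unsatisfied (in order): (0,2), (1,1), (2,1), (2,2), (2,3).
  (0,2): no empty cell satisfies it; stays.
  (1,1) → (1,0).
  (2,1): no empty cell satisfies it; stays.
  (2,2): no empty cell satisfies it; stays.
  (2,3) → (1,1).
Resulting grid:
# # + + +
# # _ + +
_ + # _ +
Unsatisfied now: (0,2), (2,1), (2,2).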